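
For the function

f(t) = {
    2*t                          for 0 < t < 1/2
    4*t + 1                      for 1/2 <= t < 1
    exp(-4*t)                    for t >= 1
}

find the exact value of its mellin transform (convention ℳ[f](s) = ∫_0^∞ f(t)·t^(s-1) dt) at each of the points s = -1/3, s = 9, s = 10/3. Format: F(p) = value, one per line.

F(-1/3) = 2**(2/3)*uppergamma(-1/3, 4) + 3*2**(1/3)/2 + 3
F(9) = 16831*exp(-4)/2048 + 23533/46080
F(10/3) = -69*2**(2/3)/2080 + 2**(1/3)*uppergamma(10/3, 4)/128 + 159/130

undo the common scale on t: t on [0, 1); 2*t + 1 on [1, 2); exp(-2*t) on [2, ∞)
split f at 1/2, 1: ℳ[f](s) collects 3 kernel integrals
∫ over [0, 1/2) of 2*t·t^(s-1) joins the sum
the [1/2, 1) slice contributes ∫ (4*t + 1)·t^(s-1) dt
between 1 and ∞ the integrand is exp(-4*t)·t^(s-1)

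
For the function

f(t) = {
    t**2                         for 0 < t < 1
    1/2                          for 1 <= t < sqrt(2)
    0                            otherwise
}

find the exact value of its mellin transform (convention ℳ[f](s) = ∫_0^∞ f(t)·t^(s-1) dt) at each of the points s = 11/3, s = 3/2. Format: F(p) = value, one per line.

F(11/3) = 15/374 + 3*2**(5/6)/11
F(3/2) = -1/21 + 2**(3/4)/3

peel off the power substitution: t on [0, 1); 1/2 on [1, 2)
slice at 1, transform all 2 pieces, and sum them
piece [0, 1): integrate t**2 against the kernel
between 1 and sqrt(2) the integrand is 1/2·t^(s-1)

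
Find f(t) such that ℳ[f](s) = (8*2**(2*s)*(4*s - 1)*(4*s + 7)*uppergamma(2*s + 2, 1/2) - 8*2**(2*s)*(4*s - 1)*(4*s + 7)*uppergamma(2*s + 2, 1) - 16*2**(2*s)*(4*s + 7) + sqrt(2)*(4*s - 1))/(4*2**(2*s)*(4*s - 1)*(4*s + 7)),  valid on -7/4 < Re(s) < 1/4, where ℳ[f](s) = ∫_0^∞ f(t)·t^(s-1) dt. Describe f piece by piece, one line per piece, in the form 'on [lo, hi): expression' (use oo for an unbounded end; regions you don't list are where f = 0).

remove the shared t-power first: t**(3/4) on [0, 1/4); exp(-sqrt(t)) on [1/4, 1); t**(-5/4) on [1, ∞)
remove the power substitution first: t**(3/2) on [0, 1/2); exp(-t) on [1/2, 1); t**(-5/2) on [1, ∞)
summing 3 kernel integrals split by 1/4, 1 yields ℳ[f](s)
over [0, 1/4), the kernel integral of t**(7/4) enters the sum
[1/4, 1) adds the kernel integral of t*exp(-sqrt(t))
∫ t**(-1/4)·t^(s-1) over [1, ∞)

on [0, 1/4): t**(7/4)
on [1/4, 1): t*exp(-sqrt(t))
on [1, oo): t**(-1/4)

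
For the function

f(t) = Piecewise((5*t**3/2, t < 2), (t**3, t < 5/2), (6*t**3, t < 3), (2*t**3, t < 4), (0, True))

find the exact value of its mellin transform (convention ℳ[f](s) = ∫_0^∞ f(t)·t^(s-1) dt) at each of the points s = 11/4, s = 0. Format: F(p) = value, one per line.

F(11/4) = -15625*2**(1/4)*5**(3/4)/368 + 192*2**(3/4)/23 + 3888*3**(3/4)/23 + 16384*sqrt(2)/23
F(0) = 453/8

f breaks at 2, 5/2, 3 into 4 integrals to sum
segment [0, 2) carries 5*t**3/2; integrate it
between 2 and 5/2 the integrand is t**3·t^(s-1)
between 5/2 and 3 the integrand is 6*t**3·t^(s-1)
on [3, 4): add ∫ 2*t**3·t^(s-1) dt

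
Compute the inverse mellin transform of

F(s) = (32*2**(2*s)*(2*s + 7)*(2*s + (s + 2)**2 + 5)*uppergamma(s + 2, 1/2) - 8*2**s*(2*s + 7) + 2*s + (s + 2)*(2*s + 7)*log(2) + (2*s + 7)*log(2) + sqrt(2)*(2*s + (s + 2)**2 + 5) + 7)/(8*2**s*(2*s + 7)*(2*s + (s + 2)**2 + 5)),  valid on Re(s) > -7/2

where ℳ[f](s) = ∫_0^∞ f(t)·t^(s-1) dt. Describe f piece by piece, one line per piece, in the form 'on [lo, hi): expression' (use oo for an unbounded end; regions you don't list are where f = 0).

on [0, 1/2): t**(7/2)
on [1/2, 1): t**3*log(t)
on [1, oo): t**2*exp(-t/2)

strip the shared t-power: t**(3/2) on [0, 1/2); t*log(t) on [1/2, 1); exp(-t/2) on [1, ∞)
along the cuts 1/2, 1, ℳ[f](s) splits into 3 integrals
[0, 1/2) adds the kernel integral of t**(7/2)
∫ t**3*log(t)·t^(s-1) over [1/2, 1)
∫ over [1, ∞) of t**2*exp(-t/2)·t^(s-1) joins the sum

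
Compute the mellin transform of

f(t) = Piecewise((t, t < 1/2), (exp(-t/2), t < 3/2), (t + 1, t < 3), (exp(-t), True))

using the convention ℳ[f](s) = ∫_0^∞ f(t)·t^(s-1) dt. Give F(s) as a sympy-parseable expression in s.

linearity at 1/2, 3/2, 3 turns ℳ[f](s) into 4 summed integrals
∫ over [0, 1/2) of t·t^(s-1) joins the sum
the [1/2, 3/2) slice contributes ∫ exp(-t/2)·t^(s-1) dt
piece [3/2, 3): integrate (t + 1) against the kernel
piece [3, ∞): integrate exp(-t) against the kernel

(2*2**s*s*(s + 1)*uppergamma(s, 3) - 5*3**s*s - 2*3**s + 2*4**s*s*(s + 1)*uppergamma(s, 1/4) - 2*4**s*s*(s + 1)*uppergamma(s, 3/4) + 8*6**s*s + 2*6**s + s)/(2*2**s*s*(s + 1))
  Re(s) > -1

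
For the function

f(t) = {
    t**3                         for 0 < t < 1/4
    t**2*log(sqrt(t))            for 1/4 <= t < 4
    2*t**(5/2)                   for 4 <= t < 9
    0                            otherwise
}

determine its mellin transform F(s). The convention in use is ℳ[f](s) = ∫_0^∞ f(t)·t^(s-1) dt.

2**(-2*s - 4)*(-64*2**(4*s + 8)*(s + 2)**2*(2*s + 6) + 8*2**(4*s + 8)*(s + 2)*(2*s + 5)*(2*s + 6)*log(2) - 4*2**(4*s + 8)*(2*s + 5)*(2*s + 6) + 96*6**(2*s + 4)*(s + 2)**2*(2*s + 6) + 4*(s + 2)**2*(2*s + 5) + 8*(s + 2)*(2*s + 5)*(2*s + 6)*log(2) + (2*s + 6)*(8*s + 20))/(8*(s + 2)**2*(2*s + 5)*(2*s + 6))
  Re(s) > -3

reversing the shared t-power: t on [0, 1/4); log(sqrt(t)) on [1/4, 4); 2*sqrt(t) on [4, 9)
reversing the power substitution: t**2 on [0, 1/2); log(t) on [1/2, 2); 2*t on [2, 3)
summing 3 kernel integrals split by 1/4, 4 yields ℳ[f](s)
segment [0, 1/4) carries t**3; integrate it
on [1/4, 4) integrate f = t**2*log(sqrt(t)) against the kernel
for t in [4, 9): the term is ∫ 2*t**(5/2)·t^(s-1)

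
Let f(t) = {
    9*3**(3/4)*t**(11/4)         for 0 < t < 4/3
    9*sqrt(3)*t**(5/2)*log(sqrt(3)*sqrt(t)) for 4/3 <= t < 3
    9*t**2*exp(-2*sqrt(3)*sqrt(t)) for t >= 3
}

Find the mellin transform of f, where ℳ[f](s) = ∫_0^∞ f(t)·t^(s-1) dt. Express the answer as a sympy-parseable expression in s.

2*6**(-2*s - 4)*(-4*12**(2*s + 4)*(s + 2)*(4*s + 11)*log(2) - 2*12**(2*s + 4)*(4*s + 11)*log(2) + 2*12**(2*s + 4)*(4*s + 11) + 4*12**(2*s + 4)*sqrt(2)*(4*s + 4*(s + 2)**2 + 9) + 6*18**(2*s + 4)*(s + 2)*(4*s + 11)*log(3) - 3*18**(2*s + 4)*(4*s + 11) + 3*18**(2*s + 4)*(4*s + 11)*log(3) + 3**(2*s + 4)*(4*s + 11)*(4*s + 4*(s + 2)**2 + 9)*uppergamma(2*s + 4, 6))/(3**s*(4*s + 11)*(4*s + 4*(s + 2)**2 + 9))
  Re(s) > -11/4

remove the common scale on t first: t**(11/4) on [0, 4); t**(5/2)*log(sqrt(t)) on [4, 9); t**2*exp(-2*sqrt(t)) on [9, ∞)
the shared t-power comes off first: t**(3/4) on [0, 4); sqrt(t)*log(sqrt(t)) on [4, 9); exp(-2*sqrt(t)) on [9, ∞)
reversing the power substitution: t**(3/2) on [0, 2); t*log(t) on [2, 3); exp(-2*t) on [3, ∞)
decompose at 4/3, 3; ℳ[f](s) sums the 3 pieces' integrals
∫ over [0, 4/3) of 9*3**(3/4)*t**(11/4)·t^(s-1) joins the sum
over [4/3, 3), the kernel integral of 9*sqrt(3)*t**(5/2)*log(sqrt(3)*sqrt(t)) enters the sum
[3, ∞) adds the kernel integral of 9*t**2*exp(-2*sqrt(3)*sqrt(t))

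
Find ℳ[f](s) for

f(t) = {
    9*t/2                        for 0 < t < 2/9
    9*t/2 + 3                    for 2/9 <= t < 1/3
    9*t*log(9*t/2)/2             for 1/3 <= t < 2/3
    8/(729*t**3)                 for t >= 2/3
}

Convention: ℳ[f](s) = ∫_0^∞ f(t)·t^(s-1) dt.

invert the common scale on t to get 3*t/2 on [0, 2/3); 3*t/2 + 3 on [2/3, 1); 3*t*log(3*t/2)/2 on [1, 2); …
peel off the common scale on t: t on [0, 1); t + 3 on [1, 3/2); t*log(t) on [3/2, 3); …
f breaks at 2/9, 1/3, 2/3 into 4 integrals to sum
segment 0 to 2/9 holds 9*t/2; add its integral
the [2/9, 1/3) slice contributes ∫ (9*t/2 + 3)·t^(s-1) dt
∫ 9*t*log(9*t/2)/2·t^(s-1) over [1/3, 2/3)
on [2/3, ∞) integrate f = 8/(729*t**3) against the kernel

(-162*2**s*s*(s - 3)*(s**2 + 2*s + 1) - 162*2**s*(s - 3)*(s**2 + 2*s + 1) - 81*3**s*s**2*(s - 3)*(s + 1)*log(3) + 81*3**s*s**2*(s - 3)*(s + 1)*log(2) - 81*3**s*s*(s - 3)*(s + 1)*log(3) + 81*3**s*s*(s - 3)*(s + 1)*log(2) + 81*3**s*s*(s - 3)*(s + 1) + 243*3**s*s*(s - 3)*(s**2 + 2*s + 1) + 162*3**s*(s - 3)*(s**2 + 2*s + 1) + 162*6**s*s**2*(s - 3)*(s + 1)*log(3) - 162*6**s*s*(s - 3)*(s + 1) + 162*6**s*s*(s - 3)*(s + 1)*log(3) - 2*6**s*s*(s + 1)*(s**2 + 2*s + 1))/(54*3**(2*s)*s*(s - 3)*(s + 1)*(s**2 + 2*s + 1))
  -1 < Re(s) < 3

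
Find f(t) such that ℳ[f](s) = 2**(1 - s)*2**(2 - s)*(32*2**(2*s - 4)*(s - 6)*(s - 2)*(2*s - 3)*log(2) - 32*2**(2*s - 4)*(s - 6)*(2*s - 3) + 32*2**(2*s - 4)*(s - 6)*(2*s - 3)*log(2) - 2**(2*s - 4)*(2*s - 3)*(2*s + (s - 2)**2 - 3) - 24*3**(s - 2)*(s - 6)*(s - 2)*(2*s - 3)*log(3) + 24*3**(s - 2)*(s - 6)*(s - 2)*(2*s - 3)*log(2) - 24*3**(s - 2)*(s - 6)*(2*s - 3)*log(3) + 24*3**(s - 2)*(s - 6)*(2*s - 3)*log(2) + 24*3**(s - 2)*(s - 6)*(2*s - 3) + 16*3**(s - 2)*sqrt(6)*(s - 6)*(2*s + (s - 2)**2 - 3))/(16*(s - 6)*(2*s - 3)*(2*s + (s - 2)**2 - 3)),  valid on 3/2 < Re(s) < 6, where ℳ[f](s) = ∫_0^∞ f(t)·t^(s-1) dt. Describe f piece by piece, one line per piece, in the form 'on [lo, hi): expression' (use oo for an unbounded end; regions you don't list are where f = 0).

remove the shared t-power first: sqrt(2)/(2*sqrt(t)) on [0, 3/4); log(2*t) on [3/4, 1); 1/(32*t**5) on [1, ∞)
undo the common scale on t: 1/sqrt(t) on [0, 3/2); log(t) on [3/2, 2); t**(-5) on [2, ∞)
the shared t-power comes off first: sqrt(t) on [0, 3/2); t*log(t) on [3/2, 2); t**(-4) on [2, ∞)
linearity at 3/4, 1 turns ℳ[f](s) into 3 summed integrals
on [0, 3/4) integrate f = sqrt(2)/(2*t**(3/2)) against the kernel
∫ log(2*t)/t·t^(s-1) over [3/4, 1)
for t in [1, ∞): the term is ∫ 1/(32*t**6)·t^(s-1)

on [0, 3/4): sqrt(2)/(2*t**(3/2))
on [3/4, 1): log(2*t)/t
on [1, oo): 1/(32*t**6)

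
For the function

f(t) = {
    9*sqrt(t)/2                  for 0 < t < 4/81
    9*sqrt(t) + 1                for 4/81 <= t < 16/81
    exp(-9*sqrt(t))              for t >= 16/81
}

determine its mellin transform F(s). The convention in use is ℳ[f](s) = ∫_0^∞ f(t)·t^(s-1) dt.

(-16**s + 10*2**(6*s)*s - 4*2**(4*s)*s + 2*2**(2*s)*s*(2*s + 1)*uppergamma(2*s, 4) + 64**s)/(324**s*s*(2*s + 1))
  Re(s) > -1/2

peel off the power substitution: 9*t/2 on [0, 2/9); 9*t + 1 on [2/9, 4/9); exp(-9*t) on [4/9, ∞)
invert the common scale on t to get 3*t on [0, 1/3); 6*t + 1 on [1/3, 2/3); exp(-6*t) on [2/3, ∞)
undo the common scale on t: t on [0, 1); 2*t + 1 on [1, 2); exp(-2*t) on [2, ∞)
summing 3 kernel integrals split by 4/81, 16/81 yields ℳ[f](s)
segment 0 to 4/81 holds 9*sqrt(t)/2; add its integral
∫ over [4/81, 16/81) of (9*sqrt(t) + 1)·t^(s-1) joins the sum
piece [16/81, ∞): integrate exp(-9*sqrt(t)) against the kernel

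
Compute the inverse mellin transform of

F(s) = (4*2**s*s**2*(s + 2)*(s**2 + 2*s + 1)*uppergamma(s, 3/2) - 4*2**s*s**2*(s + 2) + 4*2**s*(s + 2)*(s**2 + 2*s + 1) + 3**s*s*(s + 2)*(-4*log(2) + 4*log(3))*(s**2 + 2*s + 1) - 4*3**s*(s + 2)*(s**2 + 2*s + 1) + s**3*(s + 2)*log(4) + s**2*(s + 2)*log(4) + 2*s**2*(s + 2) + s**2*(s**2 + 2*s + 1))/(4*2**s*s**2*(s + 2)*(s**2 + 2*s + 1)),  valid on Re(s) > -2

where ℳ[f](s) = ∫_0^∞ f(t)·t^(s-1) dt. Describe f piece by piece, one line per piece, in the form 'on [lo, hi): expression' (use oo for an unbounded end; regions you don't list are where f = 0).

on [0, 1/2): t**2
on [1/2, 1): t*log(t)
on [1, 3/2): log(t)
on [3/2, oo): exp(-t)

split f at 1/2, 1, 3/2: ℳ[f](s) collects 4 kernel integrals
[0, 1/2) adds the kernel integral of t**2
∫ over [1/2, 1) of t*log(t)·t^(s-1) joins the sum
piece [1, 3/2): integrate log(t) against the kernel
∫ exp(-t)·t^(s-1) over [3/2, ∞)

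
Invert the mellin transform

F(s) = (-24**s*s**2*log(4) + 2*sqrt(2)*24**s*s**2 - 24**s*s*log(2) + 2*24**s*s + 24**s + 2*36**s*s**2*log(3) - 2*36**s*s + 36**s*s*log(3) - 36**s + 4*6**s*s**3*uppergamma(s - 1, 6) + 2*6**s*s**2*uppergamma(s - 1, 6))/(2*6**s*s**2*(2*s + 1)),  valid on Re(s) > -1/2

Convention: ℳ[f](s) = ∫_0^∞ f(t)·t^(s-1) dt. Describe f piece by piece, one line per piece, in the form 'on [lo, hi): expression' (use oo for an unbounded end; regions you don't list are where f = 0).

invert the shared t-power to get sqrt(2)*t**(3/2)/4 on [0, 4); t*log(t/2)/2 on [4, 6); exp(-t) on [6, ∞)
strip the common scale on t: t**(3/2) on [0, 2); t*log(t) on [2, 3); exp(-2*t) on [3, ∞)
breakpoints 4, 6: one integral from each of the 3 segments
for t in [0, 4): the term is ∫ sqrt(2)*sqrt(t)/4·t^(s-1)
on [4, 6): add ∫ log(t/2)/2·t^(s-1) dt
segment [6, ∞) carries exp(-t)/t; integrate it

on [0, 4): sqrt(2)*sqrt(t)/4
on [4, 6): log(t/2)/2
on [6, oo): exp(-t)/t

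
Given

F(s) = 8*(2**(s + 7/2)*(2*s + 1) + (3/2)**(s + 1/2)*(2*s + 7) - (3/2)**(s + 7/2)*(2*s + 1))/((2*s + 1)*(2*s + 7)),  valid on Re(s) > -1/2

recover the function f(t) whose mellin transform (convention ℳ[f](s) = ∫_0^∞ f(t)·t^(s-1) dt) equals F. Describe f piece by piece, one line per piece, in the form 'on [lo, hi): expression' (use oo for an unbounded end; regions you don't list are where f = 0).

breakpoints 3/2: one integral from each of the 2 segments
[0, 3/2) adds the kernel integral of 4*sqrt(t)
on [3/2, 2): add ∫ 4*t**(7/2)·t^(s-1) dt

on [0, 3/2): 4*sqrt(t)
on [3/2, 2): 4*t**(7/2)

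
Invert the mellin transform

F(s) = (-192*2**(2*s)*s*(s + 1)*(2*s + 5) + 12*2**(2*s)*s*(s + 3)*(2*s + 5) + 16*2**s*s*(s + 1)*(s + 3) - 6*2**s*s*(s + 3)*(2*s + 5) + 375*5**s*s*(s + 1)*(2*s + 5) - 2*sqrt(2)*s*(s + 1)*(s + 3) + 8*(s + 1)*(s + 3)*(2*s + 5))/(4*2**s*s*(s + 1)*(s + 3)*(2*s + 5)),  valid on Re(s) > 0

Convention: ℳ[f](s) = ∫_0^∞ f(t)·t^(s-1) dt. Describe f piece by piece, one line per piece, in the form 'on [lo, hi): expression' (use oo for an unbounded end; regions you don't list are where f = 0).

on [0, 1/2): 2
on [1/2, 1): 2*t**(5/2)
on [1, 2): 3*t/2
on [2, 5/2): 6*t**3

treat the 4 regions marked off by 1/2, 1, 2 separately and sum
between 0 and 1/2 the integrand is 2·t^(s-1)
over [1/2, 1), the kernel integral of 2*t**(5/2) enters the sum
the [1, 2) slice contributes ∫ 3*t/2·t^(s-1) dt
over [2, 5/2), the kernel integral of 6*t**3 enters the sum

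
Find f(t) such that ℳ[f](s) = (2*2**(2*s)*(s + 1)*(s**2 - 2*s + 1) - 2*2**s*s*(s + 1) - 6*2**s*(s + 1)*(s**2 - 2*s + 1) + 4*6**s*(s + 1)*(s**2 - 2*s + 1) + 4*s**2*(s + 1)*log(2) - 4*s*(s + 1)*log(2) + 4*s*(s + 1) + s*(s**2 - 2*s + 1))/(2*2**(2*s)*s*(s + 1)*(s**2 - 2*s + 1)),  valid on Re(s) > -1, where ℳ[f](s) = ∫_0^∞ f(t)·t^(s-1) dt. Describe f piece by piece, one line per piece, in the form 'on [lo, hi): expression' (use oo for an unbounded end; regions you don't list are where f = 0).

reversing the common scale on t: t on [0, 1/2); log(t)/t on [1/2, 1); 3 on [1, 2); …
f breaks at 1/4, 1/2, 1 into 4 integrals to sum
∫ over [0, 1/4) of 2*t·t^(s-1) joins the sum
∫ over [1/4, 1/2) of log(2*t)/(2*t)·t^(s-1) joins the sum
over [1/2, 1), the kernel integral of 3 enters the sum
for t in [1, 3/2): the term is ∫ 2·t^(s-1)

on [0, 1/4): 2*t
on [1/4, 1/2): log(2*t)/(2*t)
on [1/2, 1): 3
on [1, 3/2): 2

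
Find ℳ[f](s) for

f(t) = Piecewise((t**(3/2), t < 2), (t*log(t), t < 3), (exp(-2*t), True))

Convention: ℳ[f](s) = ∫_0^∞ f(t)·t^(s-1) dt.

(-12**s*s*(2*s + 3)*log(4) - 12**s*(2*s + 3)*log(4) + 12**s*(4*s + 6) + 12**s*sqrt(2)*(4*s**2 + 8*s + 4) + 3*18**s*s*(2*s + 3)*log(3) + 18**s*(-6*s - 9) + 3*18**s*(2*s + 3)*log(3) + 3**s*(2*s + 3)*(s**2 + 2*s + 1)*uppergamma(s, 6))/(6**s*(2*s + 3)*(s**2 + 2*s + 1))
  Re(s) > -3/2

slice at 2, 3, transform all 3 pieces, and sum them
on [0, 2): add ∫ t**(3/2)·t^(s-1) dt
[2, 3) adds the kernel integral of t*log(t)
the [3, ∞) slice contributes ∫ exp(-2*t)·t^(s-1) dt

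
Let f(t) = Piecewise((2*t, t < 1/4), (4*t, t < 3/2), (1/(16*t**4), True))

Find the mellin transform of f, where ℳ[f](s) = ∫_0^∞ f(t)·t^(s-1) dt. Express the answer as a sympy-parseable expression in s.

(970*6**s*s - 3890*6**s - 81*s + 324)/(162*2**(2*s)*(s**2 - 3*s - 4))
  -1 < Re(s) < 4

undo the common scale on t: t on [0, 1/2); 2*t on [1/2, 3); t**(-4) on [3, ∞)
treat the 3 regions marked off by 1/4, 3/2 separately and sum
∫ 2*t·t^(s-1) over [0, 1/4)
on [1/4, 3/2) integrate f = 4*t against the kernel
piece [3/2, ∞): integrate 1/(16*t**4) against the kernel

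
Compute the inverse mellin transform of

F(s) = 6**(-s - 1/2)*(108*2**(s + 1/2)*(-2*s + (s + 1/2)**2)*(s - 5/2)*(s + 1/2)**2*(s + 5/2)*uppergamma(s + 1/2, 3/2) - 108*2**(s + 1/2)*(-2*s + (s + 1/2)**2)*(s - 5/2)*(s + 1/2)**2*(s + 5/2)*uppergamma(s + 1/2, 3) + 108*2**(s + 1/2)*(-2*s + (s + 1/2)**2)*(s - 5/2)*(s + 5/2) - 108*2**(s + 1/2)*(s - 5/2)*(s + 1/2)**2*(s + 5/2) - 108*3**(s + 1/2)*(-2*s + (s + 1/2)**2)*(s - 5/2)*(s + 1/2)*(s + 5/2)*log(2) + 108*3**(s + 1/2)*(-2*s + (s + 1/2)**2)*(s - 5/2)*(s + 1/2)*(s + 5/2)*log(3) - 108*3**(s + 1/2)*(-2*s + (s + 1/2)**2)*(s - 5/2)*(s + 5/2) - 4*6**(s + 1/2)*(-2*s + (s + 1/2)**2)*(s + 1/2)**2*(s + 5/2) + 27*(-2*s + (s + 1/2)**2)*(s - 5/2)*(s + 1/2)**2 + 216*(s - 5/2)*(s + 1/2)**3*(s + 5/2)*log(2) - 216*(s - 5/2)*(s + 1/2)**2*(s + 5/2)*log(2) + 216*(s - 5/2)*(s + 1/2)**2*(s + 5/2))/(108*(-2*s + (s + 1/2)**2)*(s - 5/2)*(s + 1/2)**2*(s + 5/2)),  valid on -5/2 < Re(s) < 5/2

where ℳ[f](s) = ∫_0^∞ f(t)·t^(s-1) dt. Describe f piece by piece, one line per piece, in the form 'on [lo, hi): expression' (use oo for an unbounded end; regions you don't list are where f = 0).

on [0, 1/6): 9*t**(5/2)
on [1/6, 1/3): log(3*t)/(3*sqrt(t))
on [1/3, 1/2): sqrt(t)*log(3*t)
on [1/2, 1): sqrt(t)*exp(-3*t)
on [1, oo): 1/(27*t**(5/2))

back out the shared t-power: 9*t**2 on [0, 1/6); log(3*t)/(3*t) on [1/6, 1/3); log(3*t) on [1/3, 1/2); …
strip the common scale on t: t**2 on [0, 1/2); log(t)/t on [1/2, 1); log(t) on [1, 3/2); …
treat the 5 regions marked off by 1/6, 1/3, 1/2, 1 separately and sum
for t in [0, 1/6): the term is ∫ 9*t**(5/2)·t^(s-1)
∫ over [1/6, 1/3) of log(3*t)/(3*sqrt(t))·t^(s-1) joins the sum
piece [1/3, 1/2): integrate sqrt(t)*log(3*t) against the kernel
on [1/2, 1) integrate f = sqrt(t)*exp(-3*t) against the kernel
over [1, ∞), the kernel integral of 1/(27*t**(5/2)) enters the sum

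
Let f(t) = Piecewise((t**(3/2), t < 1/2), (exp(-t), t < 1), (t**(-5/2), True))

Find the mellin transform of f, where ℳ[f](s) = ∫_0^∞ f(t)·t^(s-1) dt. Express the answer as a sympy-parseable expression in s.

the 3 pieces separated at 1/2, 1 each add one integral
between 0 and 1/2 the integrand is t**(3/2)·t^(s-1)
between 1/2 and 1 the integrand is exp(-t)·t^(s-1)
segment [1, ∞) carries t**(-5/2); integrate it

(2*2**s*(2*s - 5)*(2*s + 3)*uppergamma(s, 1/2) - 2*2**s*(2*s - 5)*(2*s + 3)*uppergamma(s, 1) - 4*2**s*(2*s + 3) + sqrt(2)*(2*s - 5))/(2*2**s*(2*s - 5)*(2*s + 3))
  -3/2 < Re(s) < 5/2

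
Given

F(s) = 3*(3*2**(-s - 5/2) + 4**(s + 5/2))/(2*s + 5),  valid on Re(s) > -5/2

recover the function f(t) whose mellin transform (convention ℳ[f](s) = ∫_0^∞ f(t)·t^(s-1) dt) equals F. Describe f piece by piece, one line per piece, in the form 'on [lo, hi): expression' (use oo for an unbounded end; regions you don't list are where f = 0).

decompose at 1/2; ℳ[f](s) sums the 2 pieces' integrals
on [0, 1/2): add ∫ 6*t**(5/2)·t^(s-1) dt
segment 1/2 to 4 holds 3*t**(5/2)/2; add its integral

on [0, 1/2): 6*t**(5/2)
on [1/2, 4): 3*t**(5/2)/2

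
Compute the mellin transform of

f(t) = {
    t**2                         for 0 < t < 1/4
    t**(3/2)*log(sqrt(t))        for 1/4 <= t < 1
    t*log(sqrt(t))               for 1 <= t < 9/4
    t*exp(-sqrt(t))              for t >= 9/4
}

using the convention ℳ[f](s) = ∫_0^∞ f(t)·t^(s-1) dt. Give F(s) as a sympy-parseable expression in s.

the shared t-power comes off first: t on [0, 1/4); sqrt(t)*log(sqrt(t)) on [1/4, 1); log(sqrt(t)) on [1, 9/4); …
invert the power substitution to get t**2 on [0, 1/2); t*log(t) on [1/2, 1); log(t) on [1, 3/2); …
cuts at 1/4, 1, 9/4: linearity sums the 4 kernel integrals
segment 0 to 1/4 holds t**2; add its integral
the [1/4, 1) slice contributes ∫ t**(3/2)*log(sqrt(t))·t^(s-1) dt
the [1, 9/4) slice contributes ∫ t*log(sqrt(t))·t^(s-1) dt
piece [9/4, ∞): integrate t*exp(-sqrt(t)) against the kernel

(32*2**(2*s)*(s + 1)**2*(s + 2)*(4*s + 4*(s + 1)**2 + 5)*uppergamma(2*s + 2, 3/2) - 32*2**(2*s)*(s + 1)**2*(s + 2) + 8*2**(2*s)*(s + 2)*(4*s + 4*(s + 1)**2 + 5) + 3**(2*s)*(s + 1)*(s + 2)*(-36*log(2) + 36*log(3))*(4*s + 4*(s + 1)**2 + 5) - 18*3**(2*s)*(s + 2)*(4*s + 4*(s + 1)**2 + 5) + 8*(s + 1)**3*(s + 2)*log(2) + 4*(s + 1)**2*(s + 2)*log(2) + 4*(s + 1)**2*(s + 2) + (s + 1)**2*(4*s + 4*(s + 1)**2 + 5))/(16*2**(2*s)*(s + 1)**2*(s + 2)*(4*s + 4*(s + 1)**2 + 5))
  Re(s) > -2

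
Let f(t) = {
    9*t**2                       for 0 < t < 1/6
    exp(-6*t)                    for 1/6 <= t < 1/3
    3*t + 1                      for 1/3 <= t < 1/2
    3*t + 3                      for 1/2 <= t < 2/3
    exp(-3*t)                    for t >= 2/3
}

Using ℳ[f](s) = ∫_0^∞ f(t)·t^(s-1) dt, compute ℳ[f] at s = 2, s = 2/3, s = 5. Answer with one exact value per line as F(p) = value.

F(2) = (96*E + 432 + 1075*exp(2))*exp(-2)/1728
F(2/3) = 6**(1/3)*(-480*3**(2/3) - 336*2**(2/3) - 160*uppergamma(2/3, 2) + 15 + 160*2**(2/3)*uppergamma(2/3, 2) + 160*uppergamma(2/3, 1) + 1824*2**(1/3))/960
F(5) = (9100*E + 729120 + 118557*exp(2))*exp(-2)/1088640

reversing the common scale on t: t**2 on [0, 1/2); exp(-2*t) on [1/2, 1); t + 1 on [1, 3/2); …
treat the 5 regions marked off by 1/6, 1/3, 1/2, 2/3 separately and sum
[0, 1/6) adds the kernel integral of 9*t**2
on [1/6, 1/3): add ∫ exp(-6*t)·t^(s-1) dt
on [1/3, 1/2) integrate f = (3*t + 1) against the kernel
∫ (3*t + 3)·t^(s-1) over [1/2, 2/3)
segment [2/3, ∞) carries exp(-3*t); integrate it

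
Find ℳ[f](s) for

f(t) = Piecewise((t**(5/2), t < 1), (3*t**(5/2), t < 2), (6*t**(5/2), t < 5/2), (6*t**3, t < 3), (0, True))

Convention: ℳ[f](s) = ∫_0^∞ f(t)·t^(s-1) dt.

the 4 pieces separated at 1, 2, 5/2 each add one integral
the [0, 1) slice contributes ∫ t**(5/2)·t^(s-1) dt
on [1, 2): add ∫ 3*t**(5/2)·t^(s-1) dt
∫ over [2, 5/2) of 6*t**(5/2)·t^(s-1) joins the sum
for t in [5/2, 3): the term is ∫ 6*t**3·t^(s-1)

2*(-3*2**(s + 5/2)*(s + 3) + 3*3**(s + 3)*(2*s + 5) + 6*(5/2)**(s + 5/2)*(s + 3) - 3*(5/2)**(s + 3)*(2*s + 5) - 2*s - 6)/((s + 3)*(2*s + 5))
  Re(s) > -5/2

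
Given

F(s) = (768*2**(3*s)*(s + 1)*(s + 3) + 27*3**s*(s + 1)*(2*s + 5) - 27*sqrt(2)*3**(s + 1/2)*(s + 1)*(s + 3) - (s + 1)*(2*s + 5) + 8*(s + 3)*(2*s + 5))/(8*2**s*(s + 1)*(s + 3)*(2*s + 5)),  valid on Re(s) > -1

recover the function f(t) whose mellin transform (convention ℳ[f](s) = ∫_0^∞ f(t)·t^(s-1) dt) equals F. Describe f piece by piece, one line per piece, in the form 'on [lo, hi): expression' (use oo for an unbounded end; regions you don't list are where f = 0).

on [0, 1/2): 2*t
on [1/2, 3/2): t**3
on [3/2, 4): 3*t**(5/2)/2

integrate the 3 segments split at 1/2, 3/2, then add the results
segment [0, 1/2) carries 2*t; integrate it
over [1/2, 3/2), the kernel integral of t**3 enters the sum
∫ over [3/2, 4) of 3*t**(5/2)/2·t^(s-1) joins the sum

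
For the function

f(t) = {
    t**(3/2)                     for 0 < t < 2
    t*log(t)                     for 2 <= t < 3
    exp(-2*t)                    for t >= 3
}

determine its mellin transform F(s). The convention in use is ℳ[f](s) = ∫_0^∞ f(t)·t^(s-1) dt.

the 3 pieces separated at 2, 3 each add one integral
[0, 2) adds the kernel integral of t**(3/2)
segment [2, 3) carries t*log(t); integrate it
∫ exp(-2*t)·t^(s-1) over [3, ∞)

(-12**s*s*(2*s + 3)*log(4) - 12**s*(2*s + 3)*log(4) + 12**s*(4*s + 6) + 12**s*sqrt(2)*(4*s**2 + 8*s + 4) + 3*18**s*s*(2*s + 3)*log(3) + 18**s*(-6*s - 9) + 3*18**s*(2*s + 3)*log(3) + 3**s*(2*s + 3)*(s**2 + 2*s + 1)*uppergamma(s, 6))/(6**s*(2*s + 3)*(s**2 + 2*s + 1))
  Re(s) > -3/2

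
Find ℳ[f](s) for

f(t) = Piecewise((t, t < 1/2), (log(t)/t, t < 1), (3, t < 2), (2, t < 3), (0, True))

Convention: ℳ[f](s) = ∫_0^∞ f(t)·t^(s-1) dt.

breakpoints 1/2, 1, 2: one integral from each of the 4 segments
on [0, 1/2): add ∫ t·t^(s-1) dt
on [1/2, 1) integrate f = log(t)/t against the kernel
piece [1, 2): integrate 3 against the kernel
over [2, 3), the kernel integral of 2 enters the sum

(2*2**(2*s)*(s + 1)*(s**2 - 2*s + 1) - 2*2**s*s*(s + 1) - 6*2**s*(s + 1)*(s**2 - 2*s + 1) + 4*6**s*(s + 1)*(s**2 - 2*s + 1) + 4*s**2*(s + 1)*log(2) - 4*s*(s + 1)*log(2) + 4*s*(s + 1) + s*(s**2 - 2*s + 1))/(2*2**s*s*(s + 1)*(s**2 - 2*s + 1))
  Re(s) > -1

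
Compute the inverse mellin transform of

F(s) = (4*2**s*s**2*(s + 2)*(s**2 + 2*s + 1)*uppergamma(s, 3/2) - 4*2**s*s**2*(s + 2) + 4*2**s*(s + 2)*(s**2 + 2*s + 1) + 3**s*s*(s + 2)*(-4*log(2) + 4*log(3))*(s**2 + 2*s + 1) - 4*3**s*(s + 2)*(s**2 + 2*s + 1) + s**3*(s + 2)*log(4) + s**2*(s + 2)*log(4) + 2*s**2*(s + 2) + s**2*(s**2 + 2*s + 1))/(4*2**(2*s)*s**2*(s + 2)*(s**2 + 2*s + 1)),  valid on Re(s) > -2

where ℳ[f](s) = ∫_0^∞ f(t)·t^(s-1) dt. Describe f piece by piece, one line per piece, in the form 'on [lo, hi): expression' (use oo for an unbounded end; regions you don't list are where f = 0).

on [0, 1/4): 4*t**2
on [1/4, 1/2): 2*t*log(2*t)
on [1/2, 3/4): log(2*t)
on [3/4, oo): exp(-2*t)

strip the common scale on t: t**2 on [0, 1/2); t*log(t) on [1/2, 1); log(t) on [1, 3/2); …
f breaks at 1/4, 1/2, 3/4 into 4 integrals to sum
segment 0 to 1/4 holds 4*t**2; add its integral
for t in [1/4, 1/2): the term is ∫ 2*t*log(2*t)·t^(s-1)
the [1/2, 3/4) slice contributes ∫ log(2*t)·t^(s-1) dt
on [3/4, ∞): add ∫ exp(-2*t)·t^(s-1) dt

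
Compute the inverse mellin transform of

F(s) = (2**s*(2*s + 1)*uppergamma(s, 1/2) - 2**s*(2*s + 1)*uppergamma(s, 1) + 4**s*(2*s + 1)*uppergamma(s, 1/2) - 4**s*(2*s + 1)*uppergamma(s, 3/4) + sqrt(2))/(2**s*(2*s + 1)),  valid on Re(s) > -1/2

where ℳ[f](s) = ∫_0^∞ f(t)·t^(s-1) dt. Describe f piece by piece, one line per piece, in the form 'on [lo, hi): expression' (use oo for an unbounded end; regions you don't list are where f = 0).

slice at 1/2, 1, transform all 3 pieces, and sum them
[0, 1/2) adds the kernel integral of sqrt(t)
on [1/2, 1) integrate f = exp(-t) against the kernel
over [1, 3/2), the kernel integral of exp(-t/2) enters the sum

on [0, 1/2): sqrt(t)
on [1/2, 1): exp(-t)
on [1, 3/2): exp(-t/2)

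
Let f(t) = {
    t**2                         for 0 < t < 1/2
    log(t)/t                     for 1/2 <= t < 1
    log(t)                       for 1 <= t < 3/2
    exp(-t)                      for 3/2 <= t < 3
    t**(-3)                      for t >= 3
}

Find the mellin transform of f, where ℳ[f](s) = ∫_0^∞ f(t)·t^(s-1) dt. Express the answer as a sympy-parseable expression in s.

integrate the 5 segments split at 1/2, 1, 3/2, 3, then add the results
between 0 and 1/2 the integrand is t**2·t^(s-1)
the [1/2, 1) slice contributes ∫ log(t)/t·t^(s-1) dt
[1, 3/2) adds the kernel integral of log(t)
the [3/2, 3) slice contributes ∫ exp(-t)·t^(s-1) dt
for t in [3, ∞): the term is ∫ t**(-3)·t^(s-1)

(108*2**s*s**2*(s - 3)*(s + 2)*(s**2 - 2*s + 1)*uppergamma(s, 3/2) - 108*2**s*s**2*(s - 3)*(s + 2)*(s**2 - 2*s + 1)*uppergamma(s, 3) - 108*2**s*s**2*(s - 3)*(s + 2) + 108*2**s*(s - 3)*(s + 2)*(s**2 - 2*s + 1) - 108*3**s*s*(s - 3)*(s + 2)*(s**2 - 2*s + 1)*log(2) + 108*3**s*s*(s - 3)*(s + 2)*(s**2 - 2*s + 1)*log(3) - 108*3**s*(s - 3)*(s + 2)*(s**2 - 2*s + 1) - 4*6**s*s**2*(s + 2)*(s**2 - 2*s + 1) + 216*s**3*(s - 3)*(s + 2)*log(2) - 216*s**2*(s - 3)*(s + 2)*log(2) + 216*s**2*(s - 3)*(s + 2) + 27*s**2*(s - 3)*(s**2 - 2*s + 1))/(108*2**s*s**2*(s - 3)*(s + 2)*(s**2 - 2*s + 1))
  -2 < Re(s) < 3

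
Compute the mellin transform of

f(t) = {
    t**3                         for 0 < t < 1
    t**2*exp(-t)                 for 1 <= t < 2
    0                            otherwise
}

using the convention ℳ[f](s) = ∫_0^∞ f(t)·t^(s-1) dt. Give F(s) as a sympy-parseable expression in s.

remove the shared t-power first: t on [0, 1); exp(-t) on [1, 2)
summing 2 kernel integrals split by 1 yields ℳ[f](s)
∫ over [0, 1) of t**3·t^(s-1) joins the sum
on [1, 2) integrate f = t**2*exp(-t) against the kernel

((s + 3)*uppergamma(s + 2, 1) - (s + 3)*uppergamma(s + 2, 2) + 1)/(s + 3)
  Re(s) > -3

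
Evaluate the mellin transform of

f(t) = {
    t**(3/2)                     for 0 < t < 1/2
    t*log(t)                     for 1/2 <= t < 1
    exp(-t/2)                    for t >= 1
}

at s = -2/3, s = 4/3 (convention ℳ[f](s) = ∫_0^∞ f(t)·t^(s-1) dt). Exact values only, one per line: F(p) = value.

split f at 1/2, 1: ℳ[f](s) collects 3 kernel integrals
segment [0, 1/2) carries t**(3/2); integrate it
for t in [1/2, 1): the term is ∫ t*log(t)·t^(s-1)
∫ over [1, ∞) of exp(-t/2)·t^(s-1) joins the sum

F(-2/3) = 2**(2/3)*(-90*2**(1/3) + 5*2**(2/3)*uppergamma(-2/3, 1/2) + 6*sqrt(2) + 30*log(2) + 90)/20
F(4/3) = 2**(2/3)*(-612*2**(1/3) + 153 + 147*sqrt(2) + 357*log(2) + 6664*2**(2/3)*uppergamma(4/3, 1/2))/6664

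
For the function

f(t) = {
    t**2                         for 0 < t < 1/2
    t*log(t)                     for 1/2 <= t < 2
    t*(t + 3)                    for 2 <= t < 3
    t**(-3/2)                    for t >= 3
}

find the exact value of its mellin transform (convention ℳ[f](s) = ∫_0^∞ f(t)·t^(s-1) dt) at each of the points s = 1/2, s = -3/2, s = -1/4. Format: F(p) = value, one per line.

F(1/2) = sqrt(2)*(-1139 + 30*sqrt(2) + 270*log(2) + 864*sqrt(6))/180
F(-3/2) = sqrt(2)*(-486*log(2) + sqrt(2) + 648)/162
F(-1/4) = 2**(1/4)*(-436*sqrt(2) + 2*2**(3/4)*3**(1/4) + 65 + log(2**(42 + 84*sqrt(2))) + 180*6**(3/4))/63

back out the power substitution: t**4 on [0, sqrt(2)/2); t**2*log(t**2) on [sqrt(2)/2, sqrt(2)); t**2*(t**2 + 3) on [sqrt(2), sqrt(3)); …
strip the shared t-power: t**2 on [0, sqrt(2)/2); log(t**2) on [sqrt(2)/2, sqrt(2)); t**2 + 3 on [sqrt(2), sqrt(3)); …
invert the power substitution to get t on [0, 1/2); log(t) on [1/2, 2); t + 3 on [2, 3); …
linearity at 1/2, 2, 3 turns ℳ[f](s) into 4 summed integrals
the [0, 1/2) slice contributes ∫ t**2·t^(s-1) dt
for t in [1/2, 2): the term is ∫ t*log(t)·t^(s-1)
∫ t*(t + 3)·t^(s-1) over [2, 3)
over [3, ∞), the kernel integral of t**(-3/2) enters the sum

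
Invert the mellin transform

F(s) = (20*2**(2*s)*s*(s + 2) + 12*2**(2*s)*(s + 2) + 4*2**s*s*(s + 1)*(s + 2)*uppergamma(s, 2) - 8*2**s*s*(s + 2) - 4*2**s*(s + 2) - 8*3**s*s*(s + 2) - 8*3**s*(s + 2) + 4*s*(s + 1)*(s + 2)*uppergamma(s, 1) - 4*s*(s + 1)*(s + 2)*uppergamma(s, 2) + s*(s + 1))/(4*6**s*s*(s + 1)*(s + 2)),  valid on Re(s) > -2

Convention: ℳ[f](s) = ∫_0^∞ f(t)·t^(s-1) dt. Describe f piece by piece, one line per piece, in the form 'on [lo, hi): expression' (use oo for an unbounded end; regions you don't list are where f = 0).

undo the common scale on t: t**2 on [0, 1/2); exp(-2*t) on [1/2, 1); t + 1 on [1, 3/2); …
cuts at 1/6, 1/3, 1/2, 2/3: linearity sums the 5 kernel integrals
the [0, 1/6) slice contributes ∫ 9*t**2·t^(s-1) dt
between 1/6 and 1/3 the integrand is exp(-6*t)·t^(s-1)
on [1/3, 1/2): add ∫ (3*t + 1)·t^(s-1) dt
piece [1/2, 2/3): integrate (3*t + 3) against the kernel
the [2/3, ∞) slice contributes ∫ exp(-3*t)·t^(s-1) dt

on [0, 1/6): 9*t**2
on [1/6, 1/3): exp(-6*t)
on [1/3, 1/2): 3*t + 1
on [1/2, 2/3): 3*t + 3
on [2/3, oo): exp(-3*t)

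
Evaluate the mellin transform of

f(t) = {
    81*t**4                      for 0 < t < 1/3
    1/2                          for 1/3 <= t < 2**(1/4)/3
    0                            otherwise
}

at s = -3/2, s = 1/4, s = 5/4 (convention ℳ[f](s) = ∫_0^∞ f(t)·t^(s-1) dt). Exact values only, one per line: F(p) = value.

F(-3/2) = sqrt(3)*(22 - 5*2**(5/8))/10
F(1/4) = 2*3**(3/4)*(-15 + 17*2**(1/16))/51
F(5/4) = 2*3**(3/4)*(-11 + 21*2**(5/16))/945

back out the common scale on t: t**4 on [0, 1); 1/2 on [1, 2**(1/4))
back out the power substitution: t**2 on [0, 1); 1/2 on [1, sqrt(2))
undo the power substitution: t on [0, 1); 1/2 on [1, 2)
summing 2 kernel integrals split by 1/3 yields ℳ[f](s)
piece [0, 1/3): integrate 81*t**4 against the kernel
∫ 1/2·t^(s-1) over [1/3, 2**(1/4)/3)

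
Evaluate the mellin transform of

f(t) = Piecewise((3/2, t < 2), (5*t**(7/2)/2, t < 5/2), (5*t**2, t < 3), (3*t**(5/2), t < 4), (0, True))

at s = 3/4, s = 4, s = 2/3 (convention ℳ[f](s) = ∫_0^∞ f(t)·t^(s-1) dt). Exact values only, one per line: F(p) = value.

F(3/4) = -324*3**(1/4)/13 - 125*2**(1/4)*5**(3/4)/22 - 160*2**(1/4)/17 + 2*2**(3/4) + 3125*2**(3/4)*5**(1/4)/272 + 180*3**(3/4)/11 + 768*sqrt(2)/13
F(4) = -4374*sqrt(3)/13 - 128*sqrt(2)/3 + 78125*sqrt(10)/768 + 20921335/4992
F(2/3) = -486*3**(1/6)/19 - 375*2**(1/3)*5**(2/3)/64 - 48*2**(1/6)/5 + 9*2**(2/3)/4 + 375*2**(5/6)*5**(1/6)/32 + 135*3**(2/3)/8 + 1152*2**(1/3)/19

summing 4 kernel integrals split by 2, 5/2, 3 yields ℳ[f](s)
∫ over [0, 2) of 3/2·t^(s-1) joins the sum
piece [2, 5/2): integrate 5*t**(7/2)/2 against the kernel
on [5/2, 3) integrate f = 5*t**2 against the kernel
over [3, 4), the kernel integral of 3*t**(5/2) enters the sum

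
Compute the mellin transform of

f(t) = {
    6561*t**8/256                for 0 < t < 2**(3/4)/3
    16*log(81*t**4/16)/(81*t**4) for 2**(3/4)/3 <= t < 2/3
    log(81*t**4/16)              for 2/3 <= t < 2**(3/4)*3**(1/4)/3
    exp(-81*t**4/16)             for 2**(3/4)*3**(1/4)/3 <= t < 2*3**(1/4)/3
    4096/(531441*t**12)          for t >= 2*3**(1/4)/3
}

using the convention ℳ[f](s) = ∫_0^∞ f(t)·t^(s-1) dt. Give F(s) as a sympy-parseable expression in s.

(27*2**(s/4)*s**2*(s/4 - 3)*(s/4 + 2)*(s**2/16 - s/2 + 1)*uppergamma(s/4, 3/2)/4 - 27*2**(s/4)*s**2*(s/4 - 3)*(s/4 + 2)*(s**2/16 - s/2 + 1)*uppergamma(s/4, 3)/4 - 27*2**(s/4)*s**2*(s/4 - 3)*(s/4 + 2)/4 + 108*2**(s/4)*(s/4 - 3)*(s/4 + 2)*(s**2/16 - s/2 + 1) - 27*3**(s/4)*s*(s/4 - 3)*(s/4 + 2)*(s**2/16 - s/2 + 1)*log(2) + 27*3**(s/4)*s*(s/4 - 3)*(s/4 + 2)*(s**2/16 - s/2 + 1)*log(3) - 108*3**(s/4)*(s/4 - 3)*(s/4 + 2)*(s**2/16 - s/2 + 1) - 6**(s/4)*s**2*(s/4 + 2)*(s**2/16 - s/2 + 1)/4 + 27*s**3*(s/4 - 3)*(s/4 + 2)*log(2)/8 - 27*s**2*(s/4 - 3)*(s/4 + 2)*log(2)/2 + 27*s**2*(s/4 - 3)*(s/4 + 2)/2 + 27*s**2*(s/4 - 3)*(s**2/16 - s/2 + 1)/16)/(27*2**(s/4)*(3/2)**s*s**2*(s/4 - 3)*(s/4 + 2)*(s**2/16 - s/2 + 1))
  -8 < Re(s) < 12

invert the common scale on t to get t**8 on [0, 2**(3/4)/2); log(t**4)/t**4 on [2**(3/4)/2, 1); log(t**4) on [1, 2**(3/4)*3**(1/4)/2); …
the power substitution comes off first: t**4 on [0, sqrt(2)/2); log(t**2)/t**2 on [sqrt(2)/2, 1); log(t**2) on [1, sqrt(6)/2); …
strip the power substitution: t**2 on [0, 1/2); log(t)/t on [1/2, 1); log(t) on [1, 3/2); …
the 5 pieces separated at 2**(3/4)/3, 2/3, 2**(3/4)*3**(1/4)/3, 2*3**(1/4)/3 each add one integral
segment [0, 2**(3/4)/3) carries 6561*t**8/256; integrate it
on [2**(3/4)/3, 2/3): add ∫ 16*log(81*t**4/16)/(81*t**4)·t^(s-1) dt
on [2/3, 2**(3/4)*3**(1/4)/3) integrate f = log(81*t**4/16) against the kernel
piece [2**(3/4)*3**(1/4)/3, 2*3**(1/4)/3): integrate exp(-81*t**4/16) against the kernel
piece [2*3**(1/4)/3, ∞): integrate 4096/(531441*t**12) against the kernel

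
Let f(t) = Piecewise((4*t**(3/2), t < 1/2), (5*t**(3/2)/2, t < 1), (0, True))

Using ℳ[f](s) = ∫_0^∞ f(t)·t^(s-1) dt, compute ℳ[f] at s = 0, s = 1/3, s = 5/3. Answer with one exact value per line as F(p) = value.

linearity at 1/2 turns ℳ[f](s) into 2 summed integrals
on [0, 1/2): add ∫ 4*t**(3/2)·t^(s-1) dt
∫ 5*t**(3/2)/2·t^(s-1) over [1/2, 1)

F(0) = sqrt(2)/4 + 5/3
F(1/3) = 9*2**(1/6)/44 + 15/11
F(5/3) = 9*2**(5/6)/304 + 15/19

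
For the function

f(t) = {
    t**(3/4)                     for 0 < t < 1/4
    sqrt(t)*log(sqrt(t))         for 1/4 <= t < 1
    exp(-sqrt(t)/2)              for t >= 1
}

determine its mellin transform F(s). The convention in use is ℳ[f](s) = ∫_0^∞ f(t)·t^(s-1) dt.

invert the power substitution to get t**(3/2) on [0, 1/2); t*log(t) on [1/2, 1); exp(-t/2) on [1, ∞)
decompose at 1/4, 1; ℳ[f](s) sums the 3 pieces' integrals
for t in [0, 1/4): the term is ∫ t**(3/4)·t^(s-1)
∫ over [1/4, 1) of sqrt(t)*log(sqrt(t))·t^(s-1) joins the sum
segment 1 to ∞ holds exp(-sqrt(t)/2); add its integral

(2*2**(4*s)*(4*s + 3)*(4*s**2 + 4*s + 1)*uppergamma(2*s, 1/2) - 2*2**(2*s)*(4*s + 3) + s*(4*s + 3)*log(4) + 4*s + (4*s + 3)*log(2) + sqrt(2)*(4*s**2 + 4*s + 1) + 3)/(4**s*(4*s + 3)*(4*s**2 + 4*s + 1))
  Re(s) > -3/4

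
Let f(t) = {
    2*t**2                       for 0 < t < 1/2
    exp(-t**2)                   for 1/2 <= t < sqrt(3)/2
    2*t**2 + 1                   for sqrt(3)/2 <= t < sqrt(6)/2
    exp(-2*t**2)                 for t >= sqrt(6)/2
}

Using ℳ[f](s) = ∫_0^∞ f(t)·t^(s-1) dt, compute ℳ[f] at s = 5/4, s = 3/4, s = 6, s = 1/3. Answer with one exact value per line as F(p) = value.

back out the power substitution: 2*t on [0, 1/4); exp(-t) on [1/4, 3/4); 2*t + 1 on [3/4, 3/2); …
reversing the common scale on t: t on [0, 1/2); exp(-t/2) on [1/2, 3/2); t + 1 on [3/2, 3); …
linearity at 1/2, sqrt(3)/2, sqrt(6)/2 turns ℳ[f](s) into 4 summed integrals
∫ over [0, 1/2) of 2*t**2·t^(s-1) joins the sum
piece [1/2, sqrt(3)/2): integrate exp(-t**2) against the kernel
on [sqrt(3)/2, sqrt(6)/2) integrate f = (2*t**2 + 1) against the kernel
∫ over [sqrt(6)/2, ∞) of exp(-2*t**2)·t^(s-1) joins the sum

F(5/4) = 2**(3/4)*(-164*3**(5/8) - 130*2**(1/4)*uppergamma(5/8, 3/4) + 65*2**(5/8)*uppergamma(5/8, 3) + 20 + 130*2**(1/4)*uppergamma(5/8, 1/4) + 224*6**(5/8))/520
F(3/4) = 2**(1/4)*(-124*3**(3/8) - 33*2**(3/4)*uppergamma(3/8, 3/4) + 33*2**(3/8)*uppergamma(3/8, 3) + 12 + 33*2**(3/4)*uppergamma(3/8, 1/4) + 160*6**(3/8))/132
F(6) = -65*exp(-3/4)/32 + 17*exp(-3)/16 + 41*exp(-1/4)/32 + 215/128
F(1/3) = 2**(2/3)*(-51*3**(1/6) - 7*2**(1/3)*uppergamma(1/6, 3/4) + 7*2**(1/6)*uppergamma(1/6, 3) + 3 + 7*2**(1/3)*uppergamma(1/6, 1/4) + 60*6**(1/6))/28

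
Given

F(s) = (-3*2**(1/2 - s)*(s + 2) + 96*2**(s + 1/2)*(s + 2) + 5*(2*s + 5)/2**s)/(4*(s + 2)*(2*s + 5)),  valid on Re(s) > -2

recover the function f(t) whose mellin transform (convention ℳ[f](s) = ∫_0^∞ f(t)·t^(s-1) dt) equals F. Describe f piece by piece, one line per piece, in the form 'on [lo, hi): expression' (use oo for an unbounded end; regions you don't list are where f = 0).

linearity at 1/2 turns ℳ[f](s) into 2 summed integrals
[0, 1/2) adds the kernel integral of 5*t**2
segment 1/2 to 2 holds 3*t**(5/2); add its integral

on [0, 1/2): 5*t**2
on [1/2, 2): 3*t**(5/2)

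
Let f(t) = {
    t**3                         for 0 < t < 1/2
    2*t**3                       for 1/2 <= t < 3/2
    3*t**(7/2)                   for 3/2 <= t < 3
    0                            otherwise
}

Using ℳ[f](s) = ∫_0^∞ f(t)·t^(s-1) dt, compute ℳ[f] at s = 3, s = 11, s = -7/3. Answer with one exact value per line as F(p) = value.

F(3) = -2187*sqrt(6)/832 + 1457/384 + 4374*sqrt(3)/13
F(11) = -14348907*sqrt(6)/475136 + 9565937/229376 + 28697814*sqrt(3)/29
F(-7/3) = -27*2**(5/6)*3**(1/6)/14 - 3*2**(1/3)/4 + 3*2**(1/3)*3**(2/3)/2 + 54*3**(1/6)/7

linearity at 1/2, 3/2 turns ℳ[f](s) into 3 summed integrals
segment [0, 1/2) carries t**3; integrate it
the [1/2, 3/2) slice contributes ∫ 2*t**3·t^(s-1) dt
on [3/2, 3): add ∫ 3*t**(7/2)·t^(s-1) dt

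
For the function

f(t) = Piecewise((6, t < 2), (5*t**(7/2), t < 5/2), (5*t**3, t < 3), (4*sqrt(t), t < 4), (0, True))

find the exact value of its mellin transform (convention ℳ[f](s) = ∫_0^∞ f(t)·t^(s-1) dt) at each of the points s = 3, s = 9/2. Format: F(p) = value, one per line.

F(3) = -640*sqrt(2)/13 - 216*sqrt(3)/7 + 78125*sqrt(10)/832 + 1522309/2688
F(9/2) = -78125*sqrt(10)/384 + 64*sqrt(2)/3 + 14525177/10240 + 1458*sqrt(3)

summing 4 kernel integrals split by 2, 5/2, 3 yields ℳ[f](s)
on [0, 2): add ∫ 6·t^(s-1) dt
[2, 5/2) adds the kernel integral of 5*t**(7/2)
piece [5/2, 3): integrate 5*t**3 against the kernel
piece [3, 4): integrate 4*sqrt(t) against the kernel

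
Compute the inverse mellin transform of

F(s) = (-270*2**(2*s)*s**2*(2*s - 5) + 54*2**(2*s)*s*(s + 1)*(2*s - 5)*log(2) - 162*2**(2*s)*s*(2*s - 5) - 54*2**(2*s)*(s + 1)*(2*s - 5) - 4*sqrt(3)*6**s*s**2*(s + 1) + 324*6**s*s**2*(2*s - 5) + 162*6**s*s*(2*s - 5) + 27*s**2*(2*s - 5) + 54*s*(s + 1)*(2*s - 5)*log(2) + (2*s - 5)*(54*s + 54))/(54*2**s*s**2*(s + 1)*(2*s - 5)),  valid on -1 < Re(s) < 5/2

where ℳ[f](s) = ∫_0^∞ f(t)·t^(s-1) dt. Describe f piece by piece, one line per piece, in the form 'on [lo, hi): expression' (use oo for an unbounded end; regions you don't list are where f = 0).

integrate the 4 segments split at 1/2, 2, 3, then add the results
the [0, 1/2) slice contributes ∫ t·t^(s-1) dt
between 1/2 and 2 the integrand is log(t)·t^(s-1)
on [2, 3) integrate f = (t + 3) against the kernel
on [3, ∞): add ∫ t**(-5/2)·t^(s-1) dt

on [0, 1/2): t
on [1/2, 2): log(t)
on [2, 3): t + 3
on [3, oo): t**(-5/2)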